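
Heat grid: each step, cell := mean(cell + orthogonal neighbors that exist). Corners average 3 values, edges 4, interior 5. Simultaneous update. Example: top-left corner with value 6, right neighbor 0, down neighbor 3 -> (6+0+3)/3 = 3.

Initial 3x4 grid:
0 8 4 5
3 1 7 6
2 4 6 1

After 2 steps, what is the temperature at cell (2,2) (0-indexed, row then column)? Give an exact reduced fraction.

Step 1: cell (2,2) = 9/2
Step 2: cell (2,2) = 1013/240
Full grid after step 2:
  101/36 1051/240 381/80 21/4
  383/120 87/25 493/100 1133/240
  31/12 307/80 1013/240 163/36

Answer: 1013/240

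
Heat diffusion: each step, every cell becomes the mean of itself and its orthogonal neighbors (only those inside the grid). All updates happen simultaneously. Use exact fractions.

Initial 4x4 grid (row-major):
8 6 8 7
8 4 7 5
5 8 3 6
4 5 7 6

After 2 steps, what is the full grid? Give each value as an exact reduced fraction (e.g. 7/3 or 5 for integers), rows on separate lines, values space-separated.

After step 1:
  22/3 13/2 7 20/3
  25/4 33/5 27/5 25/4
  25/4 5 31/5 5
  14/3 6 21/4 19/3
After step 2:
  241/36 823/120 767/120 239/36
  793/120 119/20 629/100 1399/240
  133/24 601/100 537/100 1427/240
  203/36 251/48 1427/240 199/36

Answer: 241/36 823/120 767/120 239/36
793/120 119/20 629/100 1399/240
133/24 601/100 537/100 1427/240
203/36 251/48 1427/240 199/36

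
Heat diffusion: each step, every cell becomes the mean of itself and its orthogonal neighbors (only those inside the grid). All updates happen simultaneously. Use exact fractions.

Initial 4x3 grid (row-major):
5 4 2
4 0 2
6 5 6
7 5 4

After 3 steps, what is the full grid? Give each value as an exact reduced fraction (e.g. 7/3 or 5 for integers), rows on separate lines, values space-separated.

Answer: 197/54 5087/1600 643/216
28709/7200 7279/2000 23509/7200
11473/2400 8749/2000 3291/800
1879/360 24071/4800 421/90

Derivation:
After step 1:
  13/3 11/4 8/3
  15/4 3 5/2
  11/2 22/5 17/4
  6 21/4 5
After step 2:
  65/18 51/16 95/36
  199/48 82/25 149/48
  393/80 112/25 323/80
  67/12 413/80 29/6
After step 3:
  197/54 5087/1600 643/216
  28709/7200 7279/2000 23509/7200
  11473/2400 8749/2000 3291/800
  1879/360 24071/4800 421/90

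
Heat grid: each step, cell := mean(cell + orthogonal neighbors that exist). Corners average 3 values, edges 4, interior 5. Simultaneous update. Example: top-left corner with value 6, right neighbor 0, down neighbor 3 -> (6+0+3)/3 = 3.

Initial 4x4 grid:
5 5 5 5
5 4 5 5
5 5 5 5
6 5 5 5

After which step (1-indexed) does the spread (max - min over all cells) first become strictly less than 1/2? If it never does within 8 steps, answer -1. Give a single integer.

Step 1: max=16/3, min=19/4, spread=7/12
Step 2: max=95/18, min=239/50, spread=112/225
  -> spread < 1/2 first at step 2
Step 3: max=11093/2160, min=11633/2400, spread=6233/21600
Step 4: max=330911/64800, min=105383/21600, spread=7381/32400
Step 5: max=9839981/1944000, min=10572041/2160000, spread=3251441/19440000
Step 6: max=58841263/11664000, min=95485691/19440000, spread=3874621/29160000
Step 7: max=8793212993/1749600000, min=9565550633/1944000000, spread=1842174233/17496000000
Step 8: max=263252390771/52488000000, min=287550276347/58320000000, spread=44571420587/524880000000

Answer: 2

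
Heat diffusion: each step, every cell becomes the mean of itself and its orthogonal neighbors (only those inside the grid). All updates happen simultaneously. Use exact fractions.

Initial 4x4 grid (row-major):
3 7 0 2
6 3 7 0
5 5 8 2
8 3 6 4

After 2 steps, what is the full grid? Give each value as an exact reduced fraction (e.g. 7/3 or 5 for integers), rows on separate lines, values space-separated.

After step 1:
  16/3 13/4 4 2/3
  17/4 28/5 18/5 11/4
  6 24/5 28/5 7/2
  16/3 11/2 21/4 4
After step 2:
  77/18 1091/240 691/240 89/36
  1271/240 43/10 431/100 631/240
  1223/240 11/2 91/20 317/80
  101/18 1253/240 407/80 17/4

Answer: 77/18 1091/240 691/240 89/36
1271/240 43/10 431/100 631/240
1223/240 11/2 91/20 317/80
101/18 1253/240 407/80 17/4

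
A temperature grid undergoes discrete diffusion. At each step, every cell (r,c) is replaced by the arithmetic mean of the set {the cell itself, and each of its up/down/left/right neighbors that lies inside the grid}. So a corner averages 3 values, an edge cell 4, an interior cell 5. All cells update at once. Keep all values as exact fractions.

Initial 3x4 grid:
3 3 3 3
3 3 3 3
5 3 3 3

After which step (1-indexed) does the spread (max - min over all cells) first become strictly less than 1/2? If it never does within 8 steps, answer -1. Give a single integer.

Answer: 3

Derivation:
Step 1: max=11/3, min=3, spread=2/3
Step 2: max=32/9, min=3, spread=5/9
Step 3: max=365/108, min=3, spread=41/108
  -> spread < 1/2 first at step 3
Step 4: max=43097/12960, min=3, spread=4217/12960
Step 5: max=2541949/777600, min=10879/3600, spread=38417/155520
Step 6: max=151168211/46656000, min=218597/72000, spread=1903471/9331200
Step 7: max=8999069089/2799360000, min=6595759/2160000, spread=18038617/111974400
Step 8: max=537152982851/167961600000, min=596126759/194400000, spread=883978523/6718464000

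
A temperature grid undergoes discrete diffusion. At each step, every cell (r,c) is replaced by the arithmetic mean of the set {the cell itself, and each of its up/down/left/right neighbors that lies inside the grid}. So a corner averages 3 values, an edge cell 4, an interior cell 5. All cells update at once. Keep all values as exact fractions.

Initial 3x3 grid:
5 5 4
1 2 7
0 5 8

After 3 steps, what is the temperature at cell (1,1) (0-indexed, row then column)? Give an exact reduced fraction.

Answer: 1223/300

Derivation:
Step 1: cell (1,1) = 4
Step 2: cell (1,1) = 19/5
Step 3: cell (1,1) = 1223/300
Full grid after step 3:
  187/54 121/30 2077/432
  1127/360 1223/300 4607/960
  461/144 11311/2880 527/108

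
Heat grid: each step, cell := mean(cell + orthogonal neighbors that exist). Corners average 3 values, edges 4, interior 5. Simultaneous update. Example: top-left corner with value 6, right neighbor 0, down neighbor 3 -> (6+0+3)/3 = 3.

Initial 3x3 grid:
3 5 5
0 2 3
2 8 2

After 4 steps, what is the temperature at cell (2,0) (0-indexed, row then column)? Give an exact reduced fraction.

Step 1: cell (2,0) = 10/3
Step 2: cell (2,0) = 103/36
Step 3: cell (2,0) = 6761/2160
Step 4: cell (2,0) = 403327/129600
Full grid after step 4:
  199051/64800 967703/288000 455377/129600
  299401/96000 74063/22500 776371/216000
  403327/129600 1465367/432000 228701/64800

Answer: 403327/129600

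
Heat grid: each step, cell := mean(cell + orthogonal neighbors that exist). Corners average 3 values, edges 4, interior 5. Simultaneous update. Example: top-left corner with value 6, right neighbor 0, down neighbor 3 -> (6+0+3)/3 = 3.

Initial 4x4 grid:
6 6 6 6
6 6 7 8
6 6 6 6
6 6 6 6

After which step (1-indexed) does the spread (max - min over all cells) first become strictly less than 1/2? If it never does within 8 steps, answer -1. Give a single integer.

Step 1: max=27/4, min=6, spread=3/4
Step 2: max=1591/240, min=6, spread=151/240
Step 3: max=7043/1080, min=6, spread=563/1080
Step 4: max=41839/6480, min=3613/600, spread=14093/32400
  -> spread < 1/2 first at step 4
Step 5: max=6234293/972000, min=21757/3600, spread=359903/972000
Step 6: max=37177543/5832000, min=1091521/180000, spread=9061313/29160000
Step 7: max=5550650423/874800000, min=394207/64800, spread=228855923/874800000
Step 8: max=33173204179/5248800000, min=2964752753/486000000, spread=5769372233/26244000000

Answer: 4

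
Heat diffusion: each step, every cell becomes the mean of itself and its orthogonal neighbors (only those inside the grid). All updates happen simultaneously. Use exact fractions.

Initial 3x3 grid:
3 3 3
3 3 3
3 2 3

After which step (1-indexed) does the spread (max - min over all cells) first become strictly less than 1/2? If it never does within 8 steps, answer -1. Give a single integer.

Answer: 1

Derivation:
Step 1: max=3, min=8/3, spread=1/3
  -> spread < 1/2 first at step 1
Step 2: max=3, min=653/240, spread=67/240
Step 3: max=593/200, min=6043/2160, spread=1807/10800
Step 4: max=15839/5400, min=2434037/864000, spread=33401/288000
Step 5: max=1576609/540000, min=22098067/7776000, spread=3025513/38880000
Step 6: max=83644051/28800000, min=8866273133/3110400000, spread=53531/995328
Step 7: max=22536883949/7776000000, min=533839074151/186624000000, spread=450953/11943936
Step 8: max=2698351389481/933120000000, min=32083416439397/11197440000000, spread=3799043/143327232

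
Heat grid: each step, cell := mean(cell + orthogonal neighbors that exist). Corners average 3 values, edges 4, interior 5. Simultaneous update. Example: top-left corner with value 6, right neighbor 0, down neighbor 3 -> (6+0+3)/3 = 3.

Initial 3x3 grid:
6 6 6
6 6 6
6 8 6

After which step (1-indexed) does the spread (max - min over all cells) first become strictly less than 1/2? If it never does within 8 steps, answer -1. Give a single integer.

Answer: 3

Derivation:
Step 1: max=20/3, min=6, spread=2/3
Step 2: max=787/120, min=6, spread=67/120
Step 3: max=6917/1080, min=607/100, spread=1807/5400
  -> spread < 1/2 first at step 3
Step 4: max=2749963/432000, min=16561/2700, spread=33401/144000
Step 5: max=24557933/3888000, min=1663391/270000, spread=3025513/19440000
Step 6: max=9796126867/1555200000, min=89155949/14400000, spread=53531/497664
Step 7: max=585904925849/93312000000, min=24119116051/3888000000, spread=450953/5971968
Step 8: max=35101223560603/5598720000000, min=2900368610519/466560000000, spread=3799043/71663616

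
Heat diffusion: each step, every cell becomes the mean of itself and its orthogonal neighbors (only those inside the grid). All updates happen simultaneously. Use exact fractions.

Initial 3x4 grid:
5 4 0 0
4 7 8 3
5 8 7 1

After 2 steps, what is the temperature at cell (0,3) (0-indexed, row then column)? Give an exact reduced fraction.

Answer: 7/3

Derivation:
Step 1: cell (0,3) = 1
Step 2: cell (0,3) = 7/3
Full grid after step 2:
  163/36 263/60 13/4 7/3
  429/80 136/25 116/25 19/6
  53/9 1477/240 257/48 38/9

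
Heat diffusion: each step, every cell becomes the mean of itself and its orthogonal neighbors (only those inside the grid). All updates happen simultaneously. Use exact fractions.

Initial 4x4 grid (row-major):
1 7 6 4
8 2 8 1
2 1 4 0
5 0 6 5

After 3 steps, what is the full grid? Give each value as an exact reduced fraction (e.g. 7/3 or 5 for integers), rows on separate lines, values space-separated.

Answer: 4981/1080 31697/7200 33577/7200 1109/270
27317/7200 12859/3000 1453/375 28147/7200
25133/7200 1202/375 10901/3000 23803/7200
781/270 23303/7200 23023/7200 3659/1080

Derivation:
After step 1:
  16/3 4 25/4 11/3
  13/4 26/5 21/5 13/4
  4 9/5 19/5 5/2
  7/3 3 15/4 11/3
After step 2:
  151/36 1247/240 1087/240 79/18
  1067/240 369/100 227/50 817/240
  683/240 89/25 321/100 793/240
  28/9 653/240 853/240 119/36
After step 3:
  4981/1080 31697/7200 33577/7200 1109/270
  27317/7200 12859/3000 1453/375 28147/7200
  25133/7200 1202/375 10901/3000 23803/7200
  781/270 23303/7200 23023/7200 3659/1080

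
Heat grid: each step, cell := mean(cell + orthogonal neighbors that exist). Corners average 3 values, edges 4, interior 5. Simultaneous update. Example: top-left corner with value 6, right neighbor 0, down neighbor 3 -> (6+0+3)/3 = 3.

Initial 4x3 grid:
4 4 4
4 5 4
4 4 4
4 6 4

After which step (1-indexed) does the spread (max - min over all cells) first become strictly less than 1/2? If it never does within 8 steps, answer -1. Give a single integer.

Step 1: max=14/3, min=4, spread=2/3
Step 2: max=553/120, min=329/80, spread=119/240
  -> spread < 1/2 first at step 2
Step 3: max=9631/2160, min=1487/360, spread=709/2160
Step 4: max=1913377/432000, min=1197473/288000, spread=46867/172800
Step 5: max=17052257/3888000, min=10847443/2592000, spread=312437/1555200
Step 6: max=6797773897/1555200000, min=4352569673/1036800000, spread=21513551/124416000
Step 7: max=405922200323/93312000000, min=262309708507/62208000000, spread=199322201/1492992000
Step 8: max=24304902584257/5598720000000, min=15769171677713/3732480000000, spread=10418321083/89579520000

Answer: 2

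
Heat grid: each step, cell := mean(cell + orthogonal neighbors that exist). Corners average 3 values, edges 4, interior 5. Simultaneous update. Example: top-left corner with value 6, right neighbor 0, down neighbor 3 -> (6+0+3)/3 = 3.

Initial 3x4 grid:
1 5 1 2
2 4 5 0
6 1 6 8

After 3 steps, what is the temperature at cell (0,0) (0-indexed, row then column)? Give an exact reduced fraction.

Step 1: cell (0,0) = 8/3
Step 2: cell (0,0) = 26/9
Step 3: cell (0,0) = 6469/2160
Full grid after step 3:
  6469/2160 10643/3600 1793/600 2009/720
  46217/14400 10259/3000 2561/750 50447/14400
  1259/360 9037/2400 29491/7200 2143/540

Answer: 6469/2160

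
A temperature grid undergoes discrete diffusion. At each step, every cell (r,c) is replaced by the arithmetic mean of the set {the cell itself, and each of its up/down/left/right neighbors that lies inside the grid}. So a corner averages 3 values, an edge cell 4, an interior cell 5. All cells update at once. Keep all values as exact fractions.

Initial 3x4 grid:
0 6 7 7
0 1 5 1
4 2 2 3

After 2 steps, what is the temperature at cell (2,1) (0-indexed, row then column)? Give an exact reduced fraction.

Answer: 201/80

Derivation:
Step 1: cell (2,1) = 9/4
Step 2: cell (2,1) = 201/80
Full grid after step 2:
  9/4 291/80 359/80 61/12
  161/80 13/5 77/20 71/20
  11/6 201/80 209/80 3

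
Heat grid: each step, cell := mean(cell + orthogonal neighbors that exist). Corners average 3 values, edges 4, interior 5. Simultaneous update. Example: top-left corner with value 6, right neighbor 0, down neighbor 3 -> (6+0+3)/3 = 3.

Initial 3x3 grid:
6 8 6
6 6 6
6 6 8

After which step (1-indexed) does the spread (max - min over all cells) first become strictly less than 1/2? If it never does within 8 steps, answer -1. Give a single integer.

Step 1: max=20/3, min=6, spread=2/3
Step 2: max=787/120, min=37/6, spread=47/120
  -> spread < 1/2 first at step 2
Step 3: max=3541/540, min=251/40, spread=61/216
Step 4: max=211037/32400, min=136433/21600, spread=511/2592
Step 5: max=12623089/1944000, min=8235851/1296000, spread=4309/31104
Step 6: max=754823633/116640000, min=165218099/25920000, spread=36295/373248
Step 7: max=45199443901/6998400000, min=29814449059/4665600000, spread=305773/4478976
Step 8: max=2707521511397/419904000000, min=1791597929473/279936000000, spread=2575951/53747712

Answer: 2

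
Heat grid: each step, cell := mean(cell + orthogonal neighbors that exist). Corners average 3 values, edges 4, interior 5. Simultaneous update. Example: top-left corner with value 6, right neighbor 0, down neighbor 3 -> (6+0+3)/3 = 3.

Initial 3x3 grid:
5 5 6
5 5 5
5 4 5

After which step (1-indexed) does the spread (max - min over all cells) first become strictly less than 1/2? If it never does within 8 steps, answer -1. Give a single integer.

Answer: 3

Derivation:
Step 1: max=16/3, min=14/3, spread=2/3
Step 2: max=95/18, min=1133/240, spread=401/720
Step 3: max=5539/1080, min=10363/2160, spread=143/432
  -> spread < 1/2 first at step 3
Step 4: max=330323/64800, min=630521/129600, spread=1205/5184
Step 5: max=19629031/3888000, min=37989187/7776000, spread=10151/62208
Step 6: max=1173193007/233280000, min=2292937889/466560000, spread=85517/746496
Step 7: max=70112795179/13996800000, min=137974243483/27993600000, spread=720431/8957952
Step 8: max=4197657044363/839808000000, min=8300482510601/1679616000000, spread=6069221/107495424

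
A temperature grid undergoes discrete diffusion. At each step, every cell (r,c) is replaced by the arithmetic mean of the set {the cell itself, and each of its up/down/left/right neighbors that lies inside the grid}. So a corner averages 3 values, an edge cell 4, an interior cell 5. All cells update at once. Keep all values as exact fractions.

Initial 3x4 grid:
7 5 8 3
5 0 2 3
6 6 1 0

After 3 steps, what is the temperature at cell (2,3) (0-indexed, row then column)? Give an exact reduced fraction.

Step 1: cell (2,3) = 4/3
Step 2: cell (2,3) = 67/36
Step 3: cell (2,3) = 2509/1080
Full grid after step 3:
  2629/540 16037/3600 14117/3600 3839/1080
  32789/7200 12061/3000 1621/500 1697/600
  586/135 6481/1800 2473/900 2509/1080

Answer: 2509/1080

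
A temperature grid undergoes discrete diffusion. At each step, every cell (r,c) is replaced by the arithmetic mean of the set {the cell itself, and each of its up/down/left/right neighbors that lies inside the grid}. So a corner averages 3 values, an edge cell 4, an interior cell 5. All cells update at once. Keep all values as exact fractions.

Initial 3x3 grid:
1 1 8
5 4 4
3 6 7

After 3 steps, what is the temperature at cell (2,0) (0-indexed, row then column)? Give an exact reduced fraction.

Answer: 1829/432

Derivation:
Step 1: cell (2,0) = 14/3
Step 2: cell (2,0) = 155/36
Step 3: cell (2,0) = 1829/432
Full grid after step 3:
  1459/432 5543/1440 1873/432
  3647/960 847/200 1539/320
  1829/432 851/180 2195/432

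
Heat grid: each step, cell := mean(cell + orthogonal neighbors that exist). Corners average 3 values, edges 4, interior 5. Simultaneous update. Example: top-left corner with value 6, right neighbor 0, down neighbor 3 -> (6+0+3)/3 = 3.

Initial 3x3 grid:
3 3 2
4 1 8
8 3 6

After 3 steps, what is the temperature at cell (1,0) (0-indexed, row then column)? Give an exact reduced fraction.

Step 1: cell (1,0) = 4
Step 2: cell (1,0) = 121/30
Step 3: cell (1,0) = 13939/3600
Full grid after step 3:
  7673/2160 50381/14400 4159/1080
  13939/3600 6143/1500 20027/4800
  177/40 32053/7200 10123/2160

Answer: 13939/3600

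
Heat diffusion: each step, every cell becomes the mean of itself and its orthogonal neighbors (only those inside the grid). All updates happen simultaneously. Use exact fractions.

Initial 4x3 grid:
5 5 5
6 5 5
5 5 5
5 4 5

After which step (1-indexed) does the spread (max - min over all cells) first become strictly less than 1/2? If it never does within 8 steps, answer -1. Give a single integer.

Step 1: max=16/3, min=14/3, spread=2/3
Step 2: max=631/120, min=1133/240, spread=43/80
Step 3: max=5611/1080, min=10363/2160, spread=859/2160
  -> spread < 1/2 first at step 3
Step 4: max=33293/6480, min=125989/25920, spread=7183/25920
Step 5: max=995531/194400, min=7585871/1555200, spread=378377/1555200
Step 6: max=3712771/729000, min=457860133/93312000, spread=3474911/18662400
Step 7: max=1776831817/349920000, min=27557298767/5598720000, spread=174402061/1119744000
Step 8: max=53139236509/10497600000, min=1658778976813/335923200000, spread=1667063659/13436928000

Answer: 3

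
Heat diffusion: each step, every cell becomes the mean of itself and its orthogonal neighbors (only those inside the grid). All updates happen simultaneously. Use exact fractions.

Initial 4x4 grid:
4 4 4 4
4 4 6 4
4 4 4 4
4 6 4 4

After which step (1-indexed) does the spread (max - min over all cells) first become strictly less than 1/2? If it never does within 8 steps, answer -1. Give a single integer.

Answer: 3

Derivation:
Step 1: max=14/3, min=4, spread=2/3
Step 2: max=271/60, min=4, spread=31/60
Step 3: max=3959/900, min=493/120, spread=523/1800
  -> spread < 1/2 first at step 3
Step 4: max=117947/27000, min=4973/1200, spread=12109/54000
Step 5: max=3519311/810000, min=452117/108000, spread=256867/1620000
Step 6: max=210341311/48600000, min=13631431/3240000, spread=2934923/24300000
Step 7: max=3148196969/729000000, min=136918231/32400000, spread=135073543/1458000000
Step 8: max=188523074629/43740000000, min=12356102879/2916000000, spread=795382861/10935000000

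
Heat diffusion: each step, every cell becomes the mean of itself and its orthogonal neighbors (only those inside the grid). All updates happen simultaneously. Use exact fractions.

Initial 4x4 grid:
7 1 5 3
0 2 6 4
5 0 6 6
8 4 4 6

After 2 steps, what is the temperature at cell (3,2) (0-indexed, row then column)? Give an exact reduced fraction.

Step 1: cell (3,2) = 5
Step 2: cell (3,2) = 281/60
Full grid after step 2:
  119/36 359/120 161/40 25/6
  673/240 341/100 193/50 377/80
  949/240 337/100 229/50 1199/240
  155/36 271/60 281/60 95/18

Answer: 281/60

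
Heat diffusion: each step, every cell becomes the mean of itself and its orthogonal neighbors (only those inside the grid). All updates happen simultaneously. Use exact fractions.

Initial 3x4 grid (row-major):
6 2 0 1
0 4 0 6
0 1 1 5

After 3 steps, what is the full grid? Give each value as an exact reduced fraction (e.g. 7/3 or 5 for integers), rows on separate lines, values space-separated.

After step 1:
  8/3 3 3/4 7/3
  5/2 7/5 11/5 3
  1/3 3/2 7/4 4
After step 2:
  49/18 469/240 497/240 73/36
  69/40 53/25 91/50 173/60
  13/9 299/240 189/80 35/12
After step 3:
  4609/2160 15961/7200 14171/7200 5027/2160
  4807/2400 1773/1000 3377/1500 8683/3600
  3179/2160 12911/7200 1669/800 653/240

Answer: 4609/2160 15961/7200 14171/7200 5027/2160
4807/2400 1773/1000 3377/1500 8683/3600
3179/2160 12911/7200 1669/800 653/240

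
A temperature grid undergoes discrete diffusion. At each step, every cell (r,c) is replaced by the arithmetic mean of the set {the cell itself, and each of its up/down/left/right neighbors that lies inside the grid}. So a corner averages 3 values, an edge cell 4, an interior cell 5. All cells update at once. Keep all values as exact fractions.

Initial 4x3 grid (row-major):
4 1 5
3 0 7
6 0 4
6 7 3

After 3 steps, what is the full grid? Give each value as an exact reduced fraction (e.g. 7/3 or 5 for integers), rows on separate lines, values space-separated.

Answer: 3131/1080 7447/2400 452/135
11723/3600 396/125 12673/3600
13693/3600 3823/1000 13343/3600
1213/270 209/50 4517/1080

Derivation:
After step 1:
  8/3 5/2 13/3
  13/4 11/5 4
  15/4 17/5 7/2
  19/3 4 14/3
After step 2:
  101/36 117/40 65/18
  89/30 307/100 421/120
  251/60 337/100 467/120
  169/36 23/5 73/18
After step 3:
  3131/1080 7447/2400 452/135
  11723/3600 396/125 12673/3600
  13693/3600 3823/1000 13343/3600
  1213/270 209/50 4517/1080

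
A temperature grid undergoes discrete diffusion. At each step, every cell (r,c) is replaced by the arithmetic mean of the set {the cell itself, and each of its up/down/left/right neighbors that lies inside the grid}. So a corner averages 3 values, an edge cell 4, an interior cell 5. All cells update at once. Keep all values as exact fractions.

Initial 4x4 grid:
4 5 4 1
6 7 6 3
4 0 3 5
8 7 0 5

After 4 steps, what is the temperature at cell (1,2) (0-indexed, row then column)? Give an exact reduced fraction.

Step 1: cell (1,2) = 23/5
Step 2: cell (1,2) = 399/100
Step 3: cell (1,2) = 24541/6000
Step 4: cell (1,2) = 721459/180000
Full grid after step 4:
  104387/21600 9037/2000 223651/54000 248257/64800
  342397/72000 54277/12000 721459/180000 822079/216000
  204331/43200 776573/180000 28589/7200 790751/216000
  296303/64800 93563/21600 414223/108000 239591/64800

Answer: 721459/180000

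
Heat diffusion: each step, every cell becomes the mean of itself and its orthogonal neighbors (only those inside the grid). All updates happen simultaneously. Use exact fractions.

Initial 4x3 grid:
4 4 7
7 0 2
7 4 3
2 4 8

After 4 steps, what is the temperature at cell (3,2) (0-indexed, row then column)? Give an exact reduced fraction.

Answer: 1027/240

Derivation:
Step 1: cell (3,2) = 5
Step 2: cell (3,2) = 55/12
Step 3: cell (3,2) = 3097/720
Step 4: cell (3,2) = 1027/240
Full grid after step 4:
  7219/1728 699409/172800 20023/5184
  30581/7200 289193/72000 170161/43200
  3707/864 18953/4500 781/192
  57313/12960 74587/17280 1027/240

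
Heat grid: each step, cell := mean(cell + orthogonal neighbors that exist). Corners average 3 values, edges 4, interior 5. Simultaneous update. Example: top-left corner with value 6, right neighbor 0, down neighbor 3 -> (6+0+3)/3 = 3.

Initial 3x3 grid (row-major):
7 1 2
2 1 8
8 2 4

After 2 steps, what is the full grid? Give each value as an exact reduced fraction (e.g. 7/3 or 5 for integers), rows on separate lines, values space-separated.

After step 1:
  10/3 11/4 11/3
  9/2 14/5 15/4
  4 15/4 14/3
After step 2:
  127/36 251/80 61/18
  439/120 351/100 893/240
  49/12 913/240 73/18

Answer: 127/36 251/80 61/18
439/120 351/100 893/240
49/12 913/240 73/18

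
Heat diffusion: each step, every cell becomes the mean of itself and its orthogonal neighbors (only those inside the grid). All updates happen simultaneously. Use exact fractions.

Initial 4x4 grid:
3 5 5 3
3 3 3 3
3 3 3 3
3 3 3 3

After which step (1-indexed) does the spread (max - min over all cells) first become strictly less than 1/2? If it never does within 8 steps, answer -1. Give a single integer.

Answer: 4

Derivation:
Step 1: max=4, min=3, spread=1
Step 2: max=113/30, min=3, spread=23/30
Step 3: max=3251/900, min=3, spread=551/900
Step 4: max=19063/5400, min=683/225, spread=2671/5400
  -> spread < 1/2 first at step 4
Step 5: max=2812427/810000, min=137743/45000, spread=333053/810000
Step 6: max=83373743/24300000, min=208273/67500, spread=8395463/24300000
Step 7: max=2477987951/729000000, min=41973007/13500000, spread=211445573/729000000
Step 8: max=2951548547/874800000, min=1901576147/607500000, spread=5331972383/21870000000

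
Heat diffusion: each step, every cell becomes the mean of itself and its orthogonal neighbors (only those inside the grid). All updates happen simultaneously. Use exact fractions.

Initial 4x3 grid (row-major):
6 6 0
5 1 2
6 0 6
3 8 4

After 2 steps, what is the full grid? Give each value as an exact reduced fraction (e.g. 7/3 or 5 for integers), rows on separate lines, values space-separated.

After step 1:
  17/3 13/4 8/3
  9/2 14/5 9/4
  7/2 21/5 3
  17/3 15/4 6
After step 2:
  161/36 863/240 49/18
  247/60 17/5 643/240
  67/15 69/20 309/80
  155/36 1177/240 17/4

Answer: 161/36 863/240 49/18
247/60 17/5 643/240
67/15 69/20 309/80
155/36 1177/240 17/4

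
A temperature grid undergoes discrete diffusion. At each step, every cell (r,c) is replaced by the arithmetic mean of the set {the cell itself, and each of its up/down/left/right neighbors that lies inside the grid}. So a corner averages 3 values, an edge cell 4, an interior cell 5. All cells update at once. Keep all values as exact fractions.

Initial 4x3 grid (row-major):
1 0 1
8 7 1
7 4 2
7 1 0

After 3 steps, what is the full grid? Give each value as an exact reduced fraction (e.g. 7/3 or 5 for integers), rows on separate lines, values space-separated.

Answer: 263/72 42569/14400 959/432
10579/2400 5179/1500 2339/900
11339/2400 7507/2000 3157/1200
3239/720 697/200 917/360

Derivation:
After step 1:
  3 9/4 2/3
  23/4 4 11/4
  13/2 21/5 7/4
  5 3 1
After step 2:
  11/3 119/48 17/9
  77/16 379/100 55/24
  429/80 389/100 97/40
  29/6 33/10 23/12
After step 3:
  263/72 42569/14400 959/432
  10579/2400 5179/1500 2339/900
  11339/2400 7507/2000 3157/1200
  3239/720 697/200 917/360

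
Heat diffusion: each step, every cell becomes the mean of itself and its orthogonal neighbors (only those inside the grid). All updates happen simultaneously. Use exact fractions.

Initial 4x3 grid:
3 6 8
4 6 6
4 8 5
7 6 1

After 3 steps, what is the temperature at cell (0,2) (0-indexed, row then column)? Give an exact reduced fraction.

Answer: 161/27

Derivation:
Step 1: cell (0,2) = 20/3
Step 2: cell (0,2) = 56/9
Step 3: cell (0,2) = 161/27
Full grid after step 3:
  2239/432 8919/1600 161/27
  9377/1800 2797/500 41533/7200
  19529/3600 32509/6000 4337/800
  5849/1080 38383/7200 409/80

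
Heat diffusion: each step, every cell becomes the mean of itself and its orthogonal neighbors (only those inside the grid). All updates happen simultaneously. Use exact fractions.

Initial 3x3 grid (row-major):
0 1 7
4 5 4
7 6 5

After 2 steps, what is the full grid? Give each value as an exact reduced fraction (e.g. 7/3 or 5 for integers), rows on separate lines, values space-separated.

Answer: 107/36 155/48 25/6
23/6 89/20 73/16
185/36 245/48 16/3

Derivation:
After step 1:
  5/3 13/4 4
  4 4 21/4
  17/3 23/4 5
After step 2:
  107/36 155/48 25/6
  23/6 89/20 73/16
  185/36 245/48 16/3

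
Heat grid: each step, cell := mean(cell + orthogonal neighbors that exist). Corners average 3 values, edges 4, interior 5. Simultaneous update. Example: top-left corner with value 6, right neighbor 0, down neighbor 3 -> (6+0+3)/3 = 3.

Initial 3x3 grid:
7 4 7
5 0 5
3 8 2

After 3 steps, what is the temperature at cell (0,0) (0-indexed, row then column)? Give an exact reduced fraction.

Answer: 10169/2160

Derivation:
Step 1: cell (0,0) = 16/3
Step 2: cell (0,0) = 163/36
Step 3: cell (0,0) = 10169/2160
Full grid after step 3:
  10169/2160 31939/7200 2501/540
  62003/14400 2253/500 30239/7200
  599/135 59053/14400 3113/720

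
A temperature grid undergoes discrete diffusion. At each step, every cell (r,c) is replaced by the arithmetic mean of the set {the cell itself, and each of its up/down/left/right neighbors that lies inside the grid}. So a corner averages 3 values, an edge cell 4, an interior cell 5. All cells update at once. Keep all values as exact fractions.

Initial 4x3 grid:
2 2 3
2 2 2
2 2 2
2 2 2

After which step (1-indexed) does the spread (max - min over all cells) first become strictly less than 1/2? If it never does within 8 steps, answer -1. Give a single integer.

Step 1: max=7/3, min=2, spread=1/3
  -> spread < 1/2 first at step 1
Step 2: max=41/18, min=2, spread=5/18
Step 3: max=473/216, min=2, spread=41/216
Step 4: max=56057/25920, min=2, spread=4217/25920
Step 5: max=3319549/1555200, min=14479/7200, spread=38417/311040
Step 6: max=197824211/93312000, min=290597/144000, spread=1903471/18662400
Step 7: max=11798429089/5598720000, min=8755759/4320000, spread=18038617/223948800
Step 8: max=705114582851/335923200000, min=790526759/388800000, spread=883978523/13436928000

Answer: 1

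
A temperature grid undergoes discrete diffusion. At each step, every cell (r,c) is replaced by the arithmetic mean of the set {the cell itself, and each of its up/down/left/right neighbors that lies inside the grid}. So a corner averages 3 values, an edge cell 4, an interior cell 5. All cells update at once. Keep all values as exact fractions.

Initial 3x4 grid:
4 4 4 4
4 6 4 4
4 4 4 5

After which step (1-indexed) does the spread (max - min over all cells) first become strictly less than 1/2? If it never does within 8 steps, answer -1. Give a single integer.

Answer: 2

Derivation:
Step 1: max=9/2, min=4, spread=1/2
Step 2: max=223/50, min=49/12, spread=113/300
  -> spread < 1/2 first at step 2
Step 3: max=10471/2400, min=3013/720, spread=1283/7200
Step 4: max=23369/5400, min=60479/14400, spread=1103/8640
Step 5: max=9329929/2160000, min=10976663/2592000, spread=1096259/12960000
Step 6: max=335431721/77760000, min=659762717/155520000, spread=444029/6220800
Step 7: max=20087348839/4665600000, min=1470565789/345600000, spread=3755371/74649600
Step 8: max=1204554843101/279936000000, min=2385062384077/559872000000, spread=64126139/1492992000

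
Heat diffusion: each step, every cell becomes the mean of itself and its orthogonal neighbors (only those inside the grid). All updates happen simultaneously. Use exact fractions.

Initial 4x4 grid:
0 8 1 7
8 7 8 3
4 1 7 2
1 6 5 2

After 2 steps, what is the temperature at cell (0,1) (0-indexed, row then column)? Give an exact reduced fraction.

Answer: 163/30

Derivation:
Step 1: cell (0,1) = 4
Step 2: cell (0,1) = 163/30
Full grid after step 2:
  169/36 163/30 283/60 44/9
  1199/240 507/100 136/25 521/120
  203/48 91/20 233/50 161/40
  125/36 203/48 317/80 23/6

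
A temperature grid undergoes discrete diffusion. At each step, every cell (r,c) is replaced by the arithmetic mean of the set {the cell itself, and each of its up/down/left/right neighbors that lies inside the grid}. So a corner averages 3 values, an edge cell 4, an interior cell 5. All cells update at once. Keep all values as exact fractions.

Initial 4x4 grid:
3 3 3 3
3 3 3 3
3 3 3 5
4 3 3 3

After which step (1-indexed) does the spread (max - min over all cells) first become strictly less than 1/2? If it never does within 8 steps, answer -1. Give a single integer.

Step 1: max=11/3, min=3, spread=2/3
Step 2: max=211/60, min=3, spread=31/60
Step 3: max=7369/2160, min=3, spread=889/2160
  -> spread < 1/2 first at step 3
Step 4: max=216139/64800, min=871/288, spread=5041/16200
Step 5: max=6451777/1944000, min=219679/72000, spread=130111/486000
Step 6: max=191672503/58320000, min=19849931/6480000, spread=3255781/14580000
Step 7: max=5721364849/1749600000, min=119820521/38880000, spread=82360351/437400000
Step 8: max=170698123639/52488000000, min=133662397/43200000, spread=2074577821/13122000000

Answer: 3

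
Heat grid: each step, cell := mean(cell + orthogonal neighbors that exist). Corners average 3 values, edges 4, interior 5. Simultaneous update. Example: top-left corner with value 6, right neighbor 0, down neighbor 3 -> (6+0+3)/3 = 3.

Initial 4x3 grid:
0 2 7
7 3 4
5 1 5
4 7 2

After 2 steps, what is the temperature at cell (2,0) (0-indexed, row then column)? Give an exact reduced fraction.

Step 1: cell (2,0) = 17/4
Step 2: cell (2,0) = 263/60
Full grid after step 2:
  13/4 103/30 145/36
  18/5 191/50 929/240
  263/60 367/100 997/240
  157/36 177/40 67/18

Answer: 263/60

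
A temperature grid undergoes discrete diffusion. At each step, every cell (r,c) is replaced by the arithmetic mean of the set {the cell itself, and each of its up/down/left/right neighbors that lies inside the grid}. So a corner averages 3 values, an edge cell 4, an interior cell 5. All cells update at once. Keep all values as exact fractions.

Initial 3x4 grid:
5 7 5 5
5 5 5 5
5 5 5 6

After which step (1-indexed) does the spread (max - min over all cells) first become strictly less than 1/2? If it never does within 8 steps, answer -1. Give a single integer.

Step 1: max=17/3, min=5, spread=2/3
Step 2: max=331/60, min=5, spread=31/60
Step 3: max=2911/540, min=12293/2400, spread=5803/21600
  -> spread < 1/2 first at step 3
Step 4: max=575909/108000, min=111413/21600, spread=4711/27000
Step 5: max=5151479/972000, min=11210497/2160000, spread=2135107/19440000
Step 6: max=513104261/97200000, min=1012401497/194400000, spread=552281/7776000
Step 7: max=9215431357/1749600000, min=146046750437/27993600000, spread=56006051/1119744000
Step 8: max=919944024133/174960000000, min=3654752288657/699840000000, spread=200190463/5598720000

Answer: 3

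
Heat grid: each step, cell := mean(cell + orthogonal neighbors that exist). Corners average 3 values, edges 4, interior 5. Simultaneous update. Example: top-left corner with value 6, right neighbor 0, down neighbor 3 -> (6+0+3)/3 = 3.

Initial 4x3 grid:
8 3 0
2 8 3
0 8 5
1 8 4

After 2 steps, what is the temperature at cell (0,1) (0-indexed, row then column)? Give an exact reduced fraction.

Answer: 953/240

Derivation:
Step 1: cell (0,1) = 19/4
Step 2: cell (0,1) = 953/240
Full grid after step 2:
  163/36 953/240 43/12
  983/240 477/100 79/20
  321/80 118/25 307/60
  11/3 1183/240 191/36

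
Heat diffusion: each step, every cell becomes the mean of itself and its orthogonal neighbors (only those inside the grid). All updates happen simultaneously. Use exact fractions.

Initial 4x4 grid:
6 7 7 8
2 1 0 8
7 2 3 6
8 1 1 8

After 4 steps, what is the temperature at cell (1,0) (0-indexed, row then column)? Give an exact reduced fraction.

Step 1: cell (1,0) = 4
Step 2: cell (1,0) = 323/80
Step 3: cell (1,0) = 1999/480
Step 4: cell (1,0) = 294689/72000
Full grid after step 4:
  635/144 323389/72000 1083631/216000 173903/32400
  294689/72000 41607/10000 80599/18000 1098931/216000
  852851/216000 33841/9000 61853/15000 108523/24000
  31297/8100 820901/216000 281119/72000 1171/270

Answer: 294689/72000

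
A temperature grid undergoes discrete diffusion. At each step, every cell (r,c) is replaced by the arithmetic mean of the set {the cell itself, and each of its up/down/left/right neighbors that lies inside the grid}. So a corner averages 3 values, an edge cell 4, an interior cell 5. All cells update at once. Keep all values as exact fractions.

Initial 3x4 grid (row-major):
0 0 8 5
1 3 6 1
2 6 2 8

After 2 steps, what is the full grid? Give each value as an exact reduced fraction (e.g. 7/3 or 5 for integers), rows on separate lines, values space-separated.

After step 1:
  1/3 11/4 19/4 14/3
  3/2 16/5 4 5
  3 13/4 11/2 11/3
After step 2:
  55/36 331/120 97/24 173/36
  241/120 147/50 449/100 13/3
  31/12 299/80 197/48 85/18

Answer: 55/36 331/120 97/24 173/36
241/120 147/50 449/100 13/3
31/12 299/80 197/48 85/18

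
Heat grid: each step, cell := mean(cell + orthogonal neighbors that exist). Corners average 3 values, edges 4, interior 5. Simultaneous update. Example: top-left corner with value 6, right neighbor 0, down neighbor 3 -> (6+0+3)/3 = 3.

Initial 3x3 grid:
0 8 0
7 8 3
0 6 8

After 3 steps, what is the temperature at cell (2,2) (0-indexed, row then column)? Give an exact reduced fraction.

Step 1: cell (2,2) = 17/3
Step 2: cell (2,2) = 191/36
Step 3: cell (2,2) = 11449/2160
Full grid after step 3:
  1111/240 2029/450 10099/2160
  66703/14400 3767/750 70003/14400
  10709/2160 12113/2400 11449/2160

Answer: 11449/2160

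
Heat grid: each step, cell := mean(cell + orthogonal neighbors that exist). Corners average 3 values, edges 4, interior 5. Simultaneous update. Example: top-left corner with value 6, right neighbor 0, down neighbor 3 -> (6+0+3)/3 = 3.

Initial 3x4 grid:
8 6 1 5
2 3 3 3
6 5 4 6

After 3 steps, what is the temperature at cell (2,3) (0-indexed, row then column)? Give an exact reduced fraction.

Answer: 8633/2160

Derivation:
Step 1: cell (2,3) = 13/3
Step 2: cell (2,3) = 157/36
Step 3: cell (2,3) = 8633/2160
Full grid after step 3:
  2477/540 30221/7200 3069/800 431/120
  64847/14400 3161/750 11419/3000 55597/14400
  9623/2160 15223/3600 928/225 8633/2160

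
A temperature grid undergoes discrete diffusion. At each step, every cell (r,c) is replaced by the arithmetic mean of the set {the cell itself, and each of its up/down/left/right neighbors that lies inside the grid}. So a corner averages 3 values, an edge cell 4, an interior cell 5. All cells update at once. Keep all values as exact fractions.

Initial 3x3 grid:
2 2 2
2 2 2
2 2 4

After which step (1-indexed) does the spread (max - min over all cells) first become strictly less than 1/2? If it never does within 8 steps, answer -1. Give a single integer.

Answer: 3

Derivation:
Step 1: max=8/3, min=2, spread=2/3
Step 2: max=23/9, min=2, spread=5/9
Step 3: max=257/108, min=2, spread=41/108
  -> spread < 1/2 first at step 3
Step 4: max=15091/6480, min=371/180, spread=347/1296
Step 5: max=884537/388800, min=3757/1800, spread=2921/15552
Step 6: max=52484539/23328000, min=457483/216000, spread=24611/186624
Step 7: max=3118082033/1399680000, min=10376741/4860000, spread=207329/2239488
Step 8: max=185991552451/83980800000, min=557201599/259200000, spread=1746635/26873856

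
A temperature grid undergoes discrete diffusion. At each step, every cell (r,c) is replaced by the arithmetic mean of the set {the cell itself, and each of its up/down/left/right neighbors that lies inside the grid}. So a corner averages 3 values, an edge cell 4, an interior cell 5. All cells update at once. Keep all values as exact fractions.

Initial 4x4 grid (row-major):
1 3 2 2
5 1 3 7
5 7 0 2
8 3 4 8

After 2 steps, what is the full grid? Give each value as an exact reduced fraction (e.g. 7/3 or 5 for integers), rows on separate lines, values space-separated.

After step 1:
  3 7/4 5/2 11/3
  3 19/5 13/5 7/2
  25/4 16/5 16/5 17/4
  16/3 11/2 15/4 14/3
After step 2:
  31/12 221/80 631/240 29/9
  321/80 287/100 78/25 841/240
  1067/240 439/100 17/5 937/240
  205/36 1067/240 1027/240 38/9

Answer: 31/12 221/80 631/240 29/9
321/80 287/100 78/25 841/240
1067/240 439/100 17/5 937/240
205/36 1067/240 1027/240 38/9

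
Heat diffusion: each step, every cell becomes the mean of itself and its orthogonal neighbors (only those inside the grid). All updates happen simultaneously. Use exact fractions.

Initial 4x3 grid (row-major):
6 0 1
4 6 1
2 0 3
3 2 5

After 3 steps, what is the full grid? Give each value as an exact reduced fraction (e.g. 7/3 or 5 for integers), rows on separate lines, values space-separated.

Answer: 1643/540 13607/4800 4717/2160
22943/7200 641/250 1123/450
19283/7200 16519/6000 8779/3600
5741/2160 18193/7200 2923/1080

Derivation:
After step 1:
  10/3 13/4 2/3
  9/2 11/5 11/4
  9/4 13/5 9/4
  7/3 5/2 10/3
After step 2:
  133/36 189/80 20/9
  737/240 153/50 59/30
  701/240 59/25 41/15
  85/36 323/120 97/36
After step 3:
  1643/540 13607/4800 4717/2160
  22943/7200 641/250 1123/450
  19283/7200 16519/6000 8779/3600
  5741/2160 18193/7200 2923/1080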